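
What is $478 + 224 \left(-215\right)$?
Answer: $-47682$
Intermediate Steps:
$478 + 224 \left(-215\right) = 478 - 48160 = -47682$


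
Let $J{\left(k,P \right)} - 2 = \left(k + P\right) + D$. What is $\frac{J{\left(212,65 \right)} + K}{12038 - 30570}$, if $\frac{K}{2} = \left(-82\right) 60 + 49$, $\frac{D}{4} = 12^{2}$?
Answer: $\frac{8887}{18532} \approx 0.47955$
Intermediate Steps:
$D = 576$ ($D = 4 \cdot 12^{2} = 4 \cdot 144 = 576$)
$J{\left(k,P \right)} = 578 + P + k$ ($J{\left(k,P \right)} = 2 + \left(\left(k + P\right) + 576\right) = 2 + \left(\left(P + k\right) + 576\right) = 2 + \left(576 + P + k\right) = 578 + P + k$)
$K = -9742$ ($K = 2 \left(\left(-82\right) 60 + 49\right) = 2 \left(-4920 + 49\right) = 2 \left(-4871\right) = -9742$)
$\frac{J{\left(212,65 \right)} + K}{12038 - 30570} = \frac{\left(578 + 65 + 212\right) - 9742}{12038 - 30570} = \frac{855 - 9742}{-18532} = \left(-8887\right) \left(- \frac{1}{18532}\right) = \frac{8887}{18532}$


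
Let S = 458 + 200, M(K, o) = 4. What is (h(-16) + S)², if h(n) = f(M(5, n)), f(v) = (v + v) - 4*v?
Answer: 422500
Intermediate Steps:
f(v) = -2*v (f(v) = 2*v - 4*v = -2*v)
h(n) = -8 (h(n) = -2*4 = -8)
S = 658
(h(-16) + S)² = (-8 + 658)² = 650² = 422500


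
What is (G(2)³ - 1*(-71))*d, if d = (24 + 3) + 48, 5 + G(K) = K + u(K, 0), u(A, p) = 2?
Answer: 5250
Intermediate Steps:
G(K) = -3 + K (G(K) = -5 + (K + 2) = -5 + (2 + K) = -3 + K)
d = 75 (d = 27 + 48 = 75)
(G(2)³ - 1*(-71))*d = ((-3 + 2)³ - 1*(-71))*75 = ((-1)³ + 71)*75 = (-1 + 71)*75 = 70*75 = 5250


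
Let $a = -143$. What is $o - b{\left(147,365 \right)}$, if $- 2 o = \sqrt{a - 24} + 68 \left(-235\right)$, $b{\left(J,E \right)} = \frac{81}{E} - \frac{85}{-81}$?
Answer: $\frac{236186764}{29565} - \frac{i \sqrt{167}}{2} \approx 7988.7 - 6.4614 i$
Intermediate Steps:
$b{\left(J,E \right)} = \frac{85}{81} + \frac{81}{E}$ ($b{\left(J,E \right)} = \frac{81}{E} - - \frac{85}{81} = \frac{81}{E} + \frac{85}{81} = \frac{85}{81} + \frac{81}{E}$)
$o = 7990 - \frac{i \sqrt{167}}{2}$ ($o = - \frac{\sqrt{-143 - 24} + 68 \left(-235\right)}{2} = - \frac{\sqrt{-167} - 15980}{2} = - \frac{i \sqrt{167} - 15980}{2} = - \frac{-15980 + i \sqrt{167}}{2} = 7990 - \frac{i \sqrt{167}}{2} \approx 7990.0 - 6.4614 i$)
$o - b{\left(147,365 \right)} = \left(7990 - \frac{i \sqrt{167}}{2}\right) - \left(\frac{85}{81} + \frac{81}{365}\right) = \left(7990 - \frac{i \sqrt{167}}{2}\right) - \frac{37586}{29565} = \frac{236186764}{29565} - \frac{i \sqrt{167}}{2}$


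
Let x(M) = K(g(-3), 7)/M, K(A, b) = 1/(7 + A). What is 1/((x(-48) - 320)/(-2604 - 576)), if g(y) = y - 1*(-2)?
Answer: 915840/92161 ≈ 9.9374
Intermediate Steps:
g(y) = 2 + y (g(y) = y + 2 = 2 + y)
x(M) = 1/(6*M) (x(M) = 1/((7 + (2 - 3))*M) = 1/((7 - 1)*M) = 1/(6*M))
1/((x(-48) - 320)/(-2604 - 576)) = 1/(((⅙)/(-48) - 320)/(-2604 - 576)) = 1/(((⅙)*(-1/48) - 320)/(-3180)) = 1/((-1/288 - 320)*(-1/3180)) = 1/(-92161/288*(-1/3180)) = 1/(92161/915840) = 915840/92161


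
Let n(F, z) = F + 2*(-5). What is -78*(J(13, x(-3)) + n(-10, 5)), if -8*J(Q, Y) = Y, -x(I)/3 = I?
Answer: 6591/4 ≈ 1647.8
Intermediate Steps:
x(I) = -3*I
J(Q, Y) = -Y/8
n(F, z) = -10 + F (n(F, z) = F - 10 = -10 + F)
-78*(J(13, x(-3)) + n(-10, 5)) = -78*(-(-3)*(-3)/8 + (-10 - 10)) = -78*(-⅛*9 - 20) = -78*(-9/8 - 20) = -78*(-169/8) = 6591/4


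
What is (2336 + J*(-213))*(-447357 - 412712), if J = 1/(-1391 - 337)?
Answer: -1157314866883/576 ≈ -2.0092e+9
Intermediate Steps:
J = -1/1728 (J = 1/(-1728) = -1/1728 ≈ -0.00057870)
(2336 + J*(-213))*(-447357 - 412712) = (2336 - 1/1728*(-213))*(-447357 - 412712) = (2336 + 71/576)*(-860069) = (1345607/576)*(-860069) = -1157314866883/576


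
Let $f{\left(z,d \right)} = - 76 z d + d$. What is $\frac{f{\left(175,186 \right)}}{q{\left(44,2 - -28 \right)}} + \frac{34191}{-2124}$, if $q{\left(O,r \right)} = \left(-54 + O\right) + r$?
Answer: $- \frac{145962221}{1180} \approx -1.237 \cdot 10^{5}$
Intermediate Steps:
$q{\left(O,r \right)} = -54 + O + r$
$f{\left(z,d \right)} = d - 76 d z$ ($f{\left(z,d \right)} = - 76 d z + d = d - 76 d z$)
$\frac{f{\left(175,186 \right)}}{q{\left(44,2 - -28 \right)}} + \frac{34191}{-2124} = \frac{186 \left(1 - 13300\right)}{-54 + 44 + \left(2 - -28\right)} + \frac{34191}{-2124} = \frac{186 \left(1 - 13300\right)}{-54 + 44 + \left(2 + 28\right)} + 34191 \left(- \frac{1}{2124}\right) = \frac{186 \left(-13299\right)}{-54 + 44 + 30} - \frac{3799}{236} = - \frac{2473614}{20} - \frac{3799}{236} = \left(-2473614\right) \frac{1}{20} - \frac{3799}{236} = - \frac{1236807}{10} - \frac{3799}{236} = - \frac{145962221}{1180}$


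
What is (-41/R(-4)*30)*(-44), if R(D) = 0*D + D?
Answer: -13530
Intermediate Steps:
R(D) = D (R(D) = 0 + D = D)
(-41/R(-4)*30)*(-44) = (-41/(-4)*30)*(-44) = (-41*(-¼)*30)*(-44) = ((41/4)*30)*(-44) = (615/2)*(-44) = -13530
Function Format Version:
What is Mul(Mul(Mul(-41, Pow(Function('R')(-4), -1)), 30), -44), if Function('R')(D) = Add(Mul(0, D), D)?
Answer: -13530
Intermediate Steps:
Function('R')(D) = D (Function('R')(D) = Add(0, D) = D)
Mul(Mul(Mul(-41, Pow(Function('R')(-4), -1)), 30), -44) = Mul(Mul(Mul(-41, Pow(-4, -1)), 30), -44) = Mul(Mul(Mul(-41, Rational(-1, 4)), 30), -44) = Mul(Mul(Rational(41, 4), 30), -44) = Mul(Rational(615, 2), -44) = -13530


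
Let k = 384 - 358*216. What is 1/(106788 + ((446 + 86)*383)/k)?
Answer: 2748/293446147 ≈ 9.3646e-6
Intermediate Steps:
k = -76944 (k = 384 - 77328 = -76944)
1/(106788 + ((446 + 86)*383)/k) = 1/(106788 + ((446 + 86)*383)/(-76944)) = 1/(106788 + (532*383)*(-1/76944)) = 1/(106788 + 203756*(-1/76944)) = 1/(106788 - 7277/2748) = 1/(293446147/2748) = 2748/293446147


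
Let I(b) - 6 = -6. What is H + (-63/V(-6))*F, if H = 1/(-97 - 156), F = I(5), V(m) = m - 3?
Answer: -1/253 ≈ -0.0039526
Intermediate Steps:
V(m) = -3 + m
I(b) = 0 (I(b) = 6 - 6 = 0)
F = 0
H = -1/253 (H = 1/(-253) = -1/253 ≈ -0.0039526)
H + (-63/V(-6))*F = -1/253 - 63/(-3 - 6)*0 = -1/253 - 63/(-9)*0 = -1/253 - 63*(-1/9)*0 = -1/253 + 7*0 = -1/253 + 0 = -1/253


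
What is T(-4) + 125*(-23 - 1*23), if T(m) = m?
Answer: -5754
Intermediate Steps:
T(-4) + 125*(-23 - 1*23) = -4 + 125*(-23 - 1*23) = -4 + 125*(-23 - 23) = -4 + 125*(-46) = -4 - 5750 = -5754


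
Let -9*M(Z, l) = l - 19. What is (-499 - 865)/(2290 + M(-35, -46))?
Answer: -12276/20675 ≈ -0.59376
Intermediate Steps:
M(Z, l) = 19/9 - l/9 (M(Z, l) = -(l - 19)/9 = -(-19 + l)/9 = 19/9 - l/9)
(-499 - 865)/(2290 + M(-35, -46)) = (-499 - 865)/(2290 + (19/9 - ⅑*(-46))) = -1364/(2290 + (19/9 + 46/9)) = -1364/(2290 + 65/9) = -1364/20675/9 = -1364*9/20675 = -12276/20675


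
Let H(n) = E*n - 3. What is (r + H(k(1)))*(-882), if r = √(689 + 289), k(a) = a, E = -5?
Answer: 7056 - 882*√978 ≈ -20527.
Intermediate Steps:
r = √978 ≈ 31.273
H(n) = -3 - 5*n (H(n) = -5*n - 3 = -3 - 5*n)
(r + H(k(1)))*(-882) = (√978 + (-3 - 5*1))*(-882) = (√978 + (-3 - 5))*(-882) = (√978 - 8)*(-882) = (-8 + √978)*(-882) = 7056 - 882*√978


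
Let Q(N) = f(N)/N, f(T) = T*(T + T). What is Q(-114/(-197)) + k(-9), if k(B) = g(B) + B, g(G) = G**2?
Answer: 14412/197 ≈ 73.157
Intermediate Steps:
f(T) = 2*T**2 (f(T) = T*(2*T) = 2*T**2)
Q(N) = 2*N (Q(N) = (2*N**2)/N = 2*N)
k(B) = B + B**2 (k(B) = B**2 + B = B + B**2)
Q(-114/(-197)) + k(-9) = 2*(-114/(-197)) - 9*(1 - 9) = 2*(-114*(-1/197)) - 9*(-8) = 2*(114/197) + 72 = 228/197 + 72 = 14412/197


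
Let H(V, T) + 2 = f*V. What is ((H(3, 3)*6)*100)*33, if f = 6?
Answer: 316800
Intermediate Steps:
H(V, T) = -2 + 6*V
((H(3, 3)*6)*100)*33 = (((-2 + 6*3)*6)*100)*33 = (((-2 + 18)*6)*100)*33 = ((16*6)*100)*33 = (96*100)*33 = 9600*33 = 316800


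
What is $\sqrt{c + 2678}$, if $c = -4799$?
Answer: $i \sqrt{2121} \approx 46.054 i$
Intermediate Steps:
$\sqrt{c + 2678} = \sqrt{-4799 + 2678} = \sqrt{-2121} = i \sqrt{2121}$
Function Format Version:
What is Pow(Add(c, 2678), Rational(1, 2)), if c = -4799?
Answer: Mul(I, Pow(2121, Rational(1, 2))) ≈ Mul(46.054, I)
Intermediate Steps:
Pow(Add(c, 2678), Rational(1, 2)) = Pow(Add(-4799, 2678), Rational(1, 2)) = Pow(-2121, Rational(1, 2)) = Mul(I, Pow(2121, Rational(1, 2)))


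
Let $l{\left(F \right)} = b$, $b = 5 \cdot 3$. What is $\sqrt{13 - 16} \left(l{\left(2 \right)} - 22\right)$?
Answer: $- 7 i \sqrt{3} \approx - 12.124 i$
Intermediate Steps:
$b = 15$
$l{\left(F \right)} = 15$
$\sqrt{13 - 16} \left(l{\left(2 \right)} - 22\right) = \sqrt{13 - 16} \left(15 - 22\right) = \sqrt{-3} \left(15 - 22\right) = i \sqrt{3} \left(15 - 22\right) = i \sqrt{3} \left(-7\right) = - 7 i \sqrt{3}$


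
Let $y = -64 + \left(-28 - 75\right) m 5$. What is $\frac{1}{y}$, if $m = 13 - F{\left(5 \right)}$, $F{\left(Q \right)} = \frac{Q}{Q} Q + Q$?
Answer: $- \frac{1}{1609} \approx -0.0006215$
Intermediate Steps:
$F{\left(Q \right)} = 2 Q$ ($F{\left(Q \right)} = 1 Q + Q = Q + Q = 2 Q$)
$m = 3$ ($m = 13 - 2 \cdot 5 = 13 - 10 = 3$)
$y = -1609$ ($y = -64 + \left(-28 - 75\right) 3 \cdot 5 = -64 + \left(-28 - 75\right) 15 = -64 - 1545 = -1609$)
$\frac{1}{y} = \frac{1}{-1609} = - \frac{1}{1609}$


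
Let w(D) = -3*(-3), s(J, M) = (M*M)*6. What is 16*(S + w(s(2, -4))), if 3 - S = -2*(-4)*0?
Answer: 192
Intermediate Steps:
s(J, M) = 6*M**2 (s(J, M) = M**2*6 = 6*M**2)
w(D) = 9
S = 3 (S = 3 - (-2*(-4))*0 = 3 - 8*0 = 3 - 1*0 = 3 + 0 = 3)
16*(S + w(s(2, -4))) = 16*(3 + 9) = 16*12 = 192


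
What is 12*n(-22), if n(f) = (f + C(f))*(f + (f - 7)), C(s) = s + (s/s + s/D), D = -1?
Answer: 12852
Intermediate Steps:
C(s) = 1 (C(s) = s + (s/s + s/(-1)) = s + (1 + s*(-1)) = s + (1 - s) = 1)
n(f) = (1 + f)*(-7 + 2*f) (n(f) = (f + 1)*(f + (f - 7)) = (1 + f)*(f + (-7 + f)) = (1 + f)*(-7 + 2*f))
12*n(-22) = 12*(-7 - 5*(-22) + 2*(-22)²) = 12*(-7 + 110 + 2*484) = 12*(-7 + 110 + 968) = 12*1071 = 12852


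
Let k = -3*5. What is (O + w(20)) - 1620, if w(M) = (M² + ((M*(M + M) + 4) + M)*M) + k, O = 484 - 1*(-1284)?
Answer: 17013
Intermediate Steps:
O = 1768 (O = 484 + 1284 = 1768)
k = -15
w(M) = -15 + M² + M*(4 + M + 2*M²) (w(M) = (M² + ((M*(M + M) + 4) + M)*M) - 15 = (M² + ((M*(2*M) + 4) + M)*M) - 15 = (M² + ((2*M² + 4) + M)*M) - 15 = (M² + ((4 + 2*M²) + M)*M) - 15 = (M² + (4 + M + 2*M²)*M) - 15 = (M² + M*(4 + M + 2*M²)) - 15 = -15 + M² + M*(4 + M + 2*M²))
(O + w(20)) - 1620 = (1768 + (-15 + 2*20² + 2*20³ + 4*20)) - 1620 = (1768 + (-15 + 2*400 + 2*8000 + 80)) - 1620 = (1768 + (-15 + 800 + 16000 + 80)) - 1620 = (1768 + 16865) - 1620 = 18633 - 1620 = 17013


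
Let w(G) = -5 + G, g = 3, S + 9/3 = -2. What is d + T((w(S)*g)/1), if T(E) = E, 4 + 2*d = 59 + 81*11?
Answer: 443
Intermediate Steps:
S = -5 (S = -3 - 2 = -5)
d = 473 (d = -2 + (59 + 81*11)/2 = -2 + (59 + 891)/2 = -2 + (½)*950 = -2 + 475 = 473)
d + T((w(S)*g)/1) = 473 + ((-5 - 5)*3)/1 = 473 - 10*3*1 = 473 - 30*1 = 473 - 30 = 443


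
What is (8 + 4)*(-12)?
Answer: -144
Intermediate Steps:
(8 + 4)*(-12) = 12*(-12) = -144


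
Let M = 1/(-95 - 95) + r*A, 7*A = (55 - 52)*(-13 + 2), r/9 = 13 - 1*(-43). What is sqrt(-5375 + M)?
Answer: 11*I*sqrt(2312490)/190 ≈ 88.04*I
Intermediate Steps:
r = 504 (r = 9*(13 - 1*(-43)) = 9*(13 + 43) = 9*56 = 504)
A = -33/7 (A = ((55 - 52)*(-13 + 2))/7 = (3*(-11))/7 = (1/7)*(-33) = -33/7 ≈ -4.7143)
M = -451441/190 (M = 1/(-95 - 95) + 504*(-33/7) = 1/(-190) - 2376 = -1/190 - 2376 = -451441/190 ≈ -2376.0)
sqrt(-5375 + M) = sqrt(-5375 - 451441/190) = sqrt(-1472691/190) = 11*I*sqrt(2312490)/190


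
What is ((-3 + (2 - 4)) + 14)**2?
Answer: 81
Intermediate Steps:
((-3 + (2 - 4)) + 14)**2 = ((-3 - 2) + 14)**2 = (-5 + 14)**2 = 9**2 = 81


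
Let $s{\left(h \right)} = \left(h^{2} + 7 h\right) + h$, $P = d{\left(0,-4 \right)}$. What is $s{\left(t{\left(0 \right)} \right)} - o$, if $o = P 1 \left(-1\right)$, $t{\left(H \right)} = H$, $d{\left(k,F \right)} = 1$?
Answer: $1$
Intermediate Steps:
$P = 1$
$s{\left(h \right)} = h^{2} + 8 h$
$o = -1$ ($o = 1 \cdot 1 \left(-1\right) = 1 \left(-1\right) = -1$)
$s{\left(t{\left(0 \right)} \right)} - o = 0 \left(8 + 0\right) - -1 = 0 \cdot 8 + 1 = 0 + 1 = 1$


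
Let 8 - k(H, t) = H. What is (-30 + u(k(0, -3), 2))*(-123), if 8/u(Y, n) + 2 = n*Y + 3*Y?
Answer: 69618/19 ≈ 3664.1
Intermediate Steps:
k(H, t) = 8 - H
u(Y, n) = 8/(-2 + 3*Y + Y*n) (u(Y, n) = 8/(-2 + (n*Y + 3*Y)) = 8/(-2 + (Y*n + 3*Y)) = 8/(-2 + (3*Y + Y*n)) = 8/(-2 + 3*Y + Y*n))
(-30 + u(k(0, -3), 2))*(-123) = (-30 + 8/(-2 + 3*(8 - 1*0) + (8 - 1*0)*2))*(-123) = (-30 + 8/(-2 + 3*(8 + 0) + (8 + 0)*2))*(-123) = (-30 + 8/(-2 + 3*8 + 8*2))*(-123) = (-30 + 8/(-2 + 24 + 16))*(-123) = (-30 + 8/38)*(-123) = (-30 + 8*(1/38))*(-123) = (-30 + 4/19)*(-123) = -566/19*(-123) = 69618/19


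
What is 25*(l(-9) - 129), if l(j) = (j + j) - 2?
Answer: -3725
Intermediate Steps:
l(j) = -2 + 2*j (l(j) = 2*j - 2 = -2 + 2*j)
25*(l(-9) - 129) = 25*((-2 + 2*(-9)) - 129) = 25*((-2 - 18) - 129) = 25*(-20 - 129) = 25*(-149) = -3725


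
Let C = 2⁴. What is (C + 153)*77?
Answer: 13013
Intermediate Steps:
C = 16
(C + 153)*77 = (16 + 153)*77 = 169*77 = 13013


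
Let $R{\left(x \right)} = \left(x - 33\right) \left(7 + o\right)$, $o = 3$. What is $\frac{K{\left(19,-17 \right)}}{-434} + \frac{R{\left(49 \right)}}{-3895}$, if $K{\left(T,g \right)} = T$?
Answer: $- \frac{28689}{338086} \approx -0.084857$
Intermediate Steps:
$R{\left(x \right)} = -330 + 10 x$ ($R{\left(x \right)} = \left(x - 33\right) \left(7 + 3\right) = \left(-33 + x\right) 10 = -330 + 10 x$)
$\frac{K{\left(19,-17 \right)}}{-434} + \frac{R{\left(49 \right)}}{-3895} = \frac{19}{-434} + \frac{-330 + 10 \cdot 49}{-3895} = 19 \left(- \frac{1}{434}\right) + \left(-330 + 490\right) \left(- \frac{1}{3895}\right) = - \frac{19}{434} + 160 \left(- \frac{1}{3895}\right) = - \frac{19}{434} - \frac{32}{779} = - \frac{28689}{338086}$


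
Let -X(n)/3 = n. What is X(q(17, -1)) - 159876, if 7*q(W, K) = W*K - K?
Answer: -1119084/7 ≈ -1.5987e+5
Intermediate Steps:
q(W, K) = -K/7 + K*W/7 (q(W, K) = (W*K - K)/7 = (K*W - K)/7 = (-K + K*W)/7 = -K/7 + K*W/7)
X(n) = -3*n
X(q(17, -1)) - 159876 = -3*(-1)*(-1 + 17)/7 - 159876 = -3*(-1)*16/7 - 159876 = -3*(-16/7) - 159876 = 48/7 - 159876 = -1119084/7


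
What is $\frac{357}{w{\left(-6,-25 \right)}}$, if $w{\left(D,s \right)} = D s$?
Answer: $\frac{119}{50} \approx 2.38$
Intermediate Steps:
$\frac{357}{w{\left(-6,-25 \right)}} = \frac{357}{\left(-6\right) \left(-25\right)} = \frac{357}{150} = 357 \cdot \frac{1}{150} = \frac{119}{50}$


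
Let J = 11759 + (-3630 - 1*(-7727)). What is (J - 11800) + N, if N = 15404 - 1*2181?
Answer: 17279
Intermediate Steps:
J = 15856 (J = 11759 + (-3630 + 7727) = 11759 + 4097 = 15856)
N = 13223 (N = 15404 - 2181 = 13223)
(J - 11800) + N = (15856 - 11800) + 13223 = 4056 + 13223 = 17279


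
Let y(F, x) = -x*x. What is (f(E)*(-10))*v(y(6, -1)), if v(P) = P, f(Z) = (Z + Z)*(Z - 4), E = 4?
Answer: 0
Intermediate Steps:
y(F, x) = -x²
f(Z) = 2*Z*(-4 + Z) (f(Z) = (2*Z)*(-4 + Z) = 2*Z*(-4 + Z))
(f(E)*(-10))*v(y(6, -1)) = ((2*4*(-4 + 4))*(-10))*(-1*(-1)²) = ((2*4*0)*(-10))*(-1*1) = (0*(-10))*(-1) = 0*(-1) = 0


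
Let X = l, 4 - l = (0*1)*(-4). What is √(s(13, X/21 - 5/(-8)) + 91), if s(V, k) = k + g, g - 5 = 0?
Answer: √683130/84 ≈ 9.8395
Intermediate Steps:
l = 4 (l = 4 - 0*1*(-4) = 4 - 0*(-4) = 4 - 1*0 = 4 + 0 = 4)
g = 5 (g = 5 + 0 = 5)
X = 4
s(V, k) = 5 + k (s(V, k) = k + 5 = 5 + k)
√(s(13, X/21 - 5/(-8)) + 91) = √((5 + (4/21 - 5/(-8))) + 91) = √((5 + (4*(1/21) - 5*(-⅛))) + 91) = √((5 + (4/21 + 5/8)) + 91) = √((5 + 137/168) + 91) = √(977/168 + 91) = √(16265/168) = √683130/84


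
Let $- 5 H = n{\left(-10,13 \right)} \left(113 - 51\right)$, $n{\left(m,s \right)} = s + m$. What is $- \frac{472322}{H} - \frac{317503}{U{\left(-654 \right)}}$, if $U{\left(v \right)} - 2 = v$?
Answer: $\frac{799412639}{60636} \approx 13184.0$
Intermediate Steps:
$n{\left(m,s \right)} = m + s$
$U{\left(v \right)} = 2 + v$
$H = - \frac{186}{5}$ ($H = - \frac{\left(-10 + 13\right) \left(113 - 51\right)}{5} = - \frac{3 \cdot 62}{5} = \left(- \frac{1}{5}\right) 186 = - \frac{186}{5} \approx -37.2$)
$- \frac{472322}{H} - \frac{317503}{U{\left(-654 \right)}} = - \frac{472322}{- \frac{186}{5}} - \frac{317503}{2 - 654} = \left(-472322\right) \left(- \frac{5}{186}\right) - \frac{317503}{-652} = \frac{1180805}{93} - - \frac{317503}{652} = \frac{1180805}{93} + \frac{317503}{652} = \frac{799412639}{60636}$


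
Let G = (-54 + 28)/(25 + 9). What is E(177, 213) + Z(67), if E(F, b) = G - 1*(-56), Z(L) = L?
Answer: 2078/17 ≈ 122.24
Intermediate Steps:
G = -13/17 (G = -26/34 = -26*1/34 = -13/17 ≈ -0.76471)
E(F, b) = 939/17 (E(F, b) = -13/17 - 1*(-56) = -13/17 + 56 = 939/17)
E(177, 213) + Z(67) = 939/17 + 67 = 2078/17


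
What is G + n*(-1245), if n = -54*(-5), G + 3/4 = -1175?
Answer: -1349303/4 ≈ -3.3733e+5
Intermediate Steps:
G = -4703/4 (G = -¾ - 1175 = -4703/4 ≈ -1175.8)
n = 270
G + n*(-1245) = -4703/4 + 270*(-1245) = -4703/4 - 336150 = -1349303/4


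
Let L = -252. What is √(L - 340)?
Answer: 4*I*√37 ≈ 24.331*I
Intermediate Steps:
√(L - 340) = √(-252 - 340) = √(-592) = 4*I*√37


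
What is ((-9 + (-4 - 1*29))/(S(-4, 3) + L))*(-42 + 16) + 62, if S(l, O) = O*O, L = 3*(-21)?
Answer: 376/9 ≈ 41.778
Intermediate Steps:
L = -63
S(l, O) = O²
((-9 + (-4 - 1*29))/(S(-4, 3) + L))*(-42 + 16) + 62 = ((-9 + (-4 - 1*29))/(3² - 63))*(-42 + 16) + 62 = ((-9 + (-4 - 29))/(9 - 63))*(-26) + 62 = ((-9 - 33)/(-54))*(-26) + 62 = -42*(-1/54)*(-26) + 62 = (7/9)*(-26) + 62 = -182/9 + 62 = 376/9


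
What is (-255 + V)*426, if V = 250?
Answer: -2130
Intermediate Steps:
(-255 + V)*426 = (-255 + 250)*426 = -5*426 = -2130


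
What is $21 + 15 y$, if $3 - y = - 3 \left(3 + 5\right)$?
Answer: $426$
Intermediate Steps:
$y = 27$ ($y = 3 - - 3 \left(3 + 5\right) = 3 - \left(-3\right) 8 = 3 - -24 = 3 + 24 = 27$)
$21 + 15 y = 21 + 15 \cdot 27 = 21 + 405 = 426$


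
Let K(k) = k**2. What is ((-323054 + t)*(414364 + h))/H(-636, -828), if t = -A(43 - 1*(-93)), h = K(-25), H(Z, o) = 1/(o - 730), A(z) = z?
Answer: 208959419469780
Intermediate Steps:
H(Z, o) = 1/(-730 + o)
h = 625 (h = (-25)**2 = 625)
t = -136 (t = -(43 - 1*(-93)) = -(43 + 93) = -1*136 = -136)
((-323054 + t)*(414364 + h))/H(-636, -828) = ((-323054 - 136)*(414364 + 625))/(1/(-730 - 828)) = (-323190*414989)/(1/(-1558)) = -134120294910/(-1/1558) = -134120294910*(-1558) = 208959419469780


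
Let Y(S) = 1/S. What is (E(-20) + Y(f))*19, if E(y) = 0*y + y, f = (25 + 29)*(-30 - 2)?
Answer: -656659/1728 ≈ -380.01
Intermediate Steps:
f = -1728 (f = 54*(-32) = -1728)
E(y) = y (E(y) = 0 + y = y)
(E(-20) + Y(f))*19 = (-20 + 1/(-1728))*19 = (-20 - 1/1728)*19 = -34561/1728*19 = -656659/1728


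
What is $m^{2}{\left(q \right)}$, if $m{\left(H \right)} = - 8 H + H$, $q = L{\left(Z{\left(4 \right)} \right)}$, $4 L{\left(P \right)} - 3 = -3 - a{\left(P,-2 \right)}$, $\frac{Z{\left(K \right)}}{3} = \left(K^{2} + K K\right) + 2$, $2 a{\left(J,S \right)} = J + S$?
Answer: $\frac{30625}{4} \approx 7656.3$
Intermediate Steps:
$a{\left(J,S \right)} = \frac{J}{2} + \frac{S}{2}$ ($a{\left(J,S \right)} = \frac{J + S}{2} = \frac{J}{2} + \frac{S}{2}$)
$Z{\left(K \right)} = 6 + 6 K^{2}$ ($Z{\left(K \right)} = 3 \left(\left(K^{2} + K K\right) + 2\right) = 3 \left(\left(K^{2} + K^{2}\right) + 2\right) = 3 \left(2 K^{2} + 2\right) = 3 \left(2 + 2 K^{2}\right) = 6 + 6 K^{2}$)
$L{\left(P \right)} = \frac{1}{4} - \frac{P}{8}$ ($L{\left(P \right)} = \frac{3}{4} + \frac{-3 - \left(\frac{P}{2} + \frac{1}{2} \left(-2\right)\right)}{4} = \frac{3}{4} + \frac{-3 - \left(\frac{P}{2} - 1\right)}{4} = \frac{3}{4} + \frac{-3 - \left(-1 + \frac{P}{2}\right)}{4} = \frac{3}{4} + \frac{-2 - \frac{P}{2}}{4} = \frac{3}{4} - \left(\frac{1}{2} + \frac{P}{8}\right) = \frac{1}{4} - \frac{P}{8}$)
$q = - \frac{25}{2}$ ($q = \frac{1}{4} - \frac{6 + 6 \cdot 4^{2}}{8} = \frac{1}{4} - \frac{6 + 6 \cdot 16}{8} = \frac{1}{4} - \frac{6 + 96}{8} = \frac{1}{4} - \frac{51}{4} = - \frac{25}{2} \approx -12.5$)
$m{\left(H \right)} = - 7 H$
$m^{2}{\left(q \right)} = \left(\left(-7\right) \left(- \frac{25}{2}\right)\right)^{2} = \left(\frac{175}{2}\right)^{2} = \frac{30625}{4}$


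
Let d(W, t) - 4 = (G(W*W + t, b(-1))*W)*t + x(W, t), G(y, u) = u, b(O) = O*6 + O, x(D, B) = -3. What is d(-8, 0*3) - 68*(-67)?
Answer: 4557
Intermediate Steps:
b(O) = 7*O (b(O) = 6*O + O = 7*O)
d(W, t) = 1 - 7*W*t (d(W, t) = 4 + (((7*(-1))*W)*t - 3) = 4 + ((-7*W)*t - 3) = 4 + (-7*W*t - 3) = 4 + (-3 - 7*W*t) = 1 - 7*W*t)
d(-8, 0*3) - 68*(-67) = (1 - 7*(-8)*0*3) - 68*(-67) = (1 - 7*(-8)*0) + 4556 = (1 + 0) + 4556 = 1 + 4556 = 4557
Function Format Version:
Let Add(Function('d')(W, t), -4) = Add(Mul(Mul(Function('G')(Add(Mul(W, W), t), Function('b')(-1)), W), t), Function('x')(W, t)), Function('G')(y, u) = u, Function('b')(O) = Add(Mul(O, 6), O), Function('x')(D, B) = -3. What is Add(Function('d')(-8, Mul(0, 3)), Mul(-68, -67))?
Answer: 4557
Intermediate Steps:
Function('b')(O) = Mul(7, O) (Function('b')(O) = Add(Mul(6, O), O) = Mul(7, O))
Function('d')(W, t) = Add(1, Mul(-7, W, t)) (Function('d')(W, t) = Add(4, Add(Mul(Mul(Mul(7, -1), W), t), -3)) = Add(4, Add(Mul(Mul(-7, W), t), -3)) = Add(4, Add(Mul(-7, W, t), -3)) = Add(4, Add(-3, Mul(-7, W, t))) = Add(1, Mul(-7, W, t)))
Add(Function('d')(-8, Mul(0, 3)), Mul(-68, -67)) = Add(Add(1, Mul(-7, -8, Mul(0, 3))), Mul(-68, -67)) = Add(Add(1, Mul(-7, -8, 0)), 4556) = Add(Add(1, 0), 4556) = Add(1, 4556) = 4557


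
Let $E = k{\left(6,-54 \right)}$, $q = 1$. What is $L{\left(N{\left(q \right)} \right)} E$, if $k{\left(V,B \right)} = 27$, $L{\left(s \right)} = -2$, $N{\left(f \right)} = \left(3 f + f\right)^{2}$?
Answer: $-54$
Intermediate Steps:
$N{\left(f \right)} = 16 f^{2}$ ($N{\left(f \right)} = \left(4 f\right)^{2} = 16 f^{2}$)
$E = 27$
$L{\left(N{\left(q \right)} \right)} E = \left(-2\right) 27 = -54$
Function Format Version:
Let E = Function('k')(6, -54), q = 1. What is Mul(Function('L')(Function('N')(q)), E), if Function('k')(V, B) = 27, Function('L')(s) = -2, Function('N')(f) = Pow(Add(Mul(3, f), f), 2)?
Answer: -54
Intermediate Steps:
Function('N')(f) = Mul(16, Pow(f, 2)) (Function('N')(f) = Pow(Mul(4, f), 2) = Mul(16, Pow(f, 2)))
E = 27
Mul(Function('L')(Function('N')(q)), E) = Mul(-2, 27) = -54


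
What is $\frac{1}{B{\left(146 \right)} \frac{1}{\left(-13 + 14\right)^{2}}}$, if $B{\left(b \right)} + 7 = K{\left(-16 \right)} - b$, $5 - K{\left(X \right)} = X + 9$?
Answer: $- \frac{1}{141} \approx -0.0070922$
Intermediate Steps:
$K{\left(X \right)} = -4 - X$ ($K{\left(X \right)} = 5 - \left(X + 9\right) = 5 - \left(9 + X\right) = -4 - X$)
$B{\left(b \right)} = 5 - b$ ($B{\left(b \right)} = -7 - \left(-12 + b\right) = 5 - b$)
$\frac{1}{B{\left(146 \right)} \frac{1}{\left(-13 + 14\right)^{2}}} = \frac{1}{\left(5 - 146\right) \frac{1}{\left(-13 + 14\right)^{2}}} = \frac{1}{\left(5 - 146\right) \frac{1}{1^{2}}} = \frac{1}{\left(-141\right) 1^{-1}} = \frac{1}{\left(-141\right) 1} = \frac{1}{-141} = - \frac{1}{141}$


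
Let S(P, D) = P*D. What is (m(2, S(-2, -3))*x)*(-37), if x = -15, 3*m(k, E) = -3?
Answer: -555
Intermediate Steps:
S(P, D) = D*P
m(k, E) = -1 (m(k, E) = (1/3)*(-3) = -1)
(m(2, S(-2, -3))*x)*(-37) = -1*(-15)*(-37) = 15*(-37) = -555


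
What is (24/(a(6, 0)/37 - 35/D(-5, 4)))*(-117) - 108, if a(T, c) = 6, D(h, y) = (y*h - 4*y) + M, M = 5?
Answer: -3380724/1481 ≈ -2282.7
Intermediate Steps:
D(h, y) = 5 - 4*y + h*y (D(h, y) = (y*h - 4*y) + 5 = (h*y - 4*y) + 5 = (-4*y + h*y) + 5 = 5 - 4*y + h*y)
(24/(a(6, 0)/37 - 35/D(-5, 4)))*(-117) - 108 = (24/(6/37 - 35/(5 - 4*4 - 5*4)))*(-117) - 108 = (24/(6*(1/37) - 35/(5 - 16 - 20)))*(-117) - 108 = (24/(6/37 - 35/(-31)))*(-117) - 108 = (24/(6/37 - 35*(-1/31)))*(-117) - 108 = (24/(6/37 + 35/31))*(-117) - 108 = (24/(1481/1147))*(-117) - 108 = (24*(1147/1481))*(-117) - 108 = (27528/1481)*(-117) - 108 = -3220776/1481 - 108 = -3380724/1481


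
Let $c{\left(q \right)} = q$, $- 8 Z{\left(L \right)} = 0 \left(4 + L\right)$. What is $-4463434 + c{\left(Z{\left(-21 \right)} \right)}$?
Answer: $-4463434$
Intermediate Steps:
$Z{\left(L \right)} = 0$ ($Z{\left(L \right)} = - \frac{0 \left(4 + L\right)}{8} = \left(- \frac{1}{8}\right) 0 = 0$)
$-4463434 + c{\left(Z{\left(-21 \right)} \right)} = -4463434 + 0 = -4463434$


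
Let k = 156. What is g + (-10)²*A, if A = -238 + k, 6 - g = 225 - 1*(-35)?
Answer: -8454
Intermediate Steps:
g = -254 (g = 6 - (225 - 1*(-35)) = 6 - (225 + 35) = 6 - 1*260 = 6 - 260 = -254)
A = -82 (A = -238 + 156 = -82)
g + (-10)²*A = -254 + (-10)²*(-82) = -254 + 100*(-82) = -254 - 8200 = -8454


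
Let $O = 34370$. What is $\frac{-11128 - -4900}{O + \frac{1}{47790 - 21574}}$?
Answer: $- \frac{163273248}{901043921} \approx -0.1812$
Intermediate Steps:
$\frac{-11128 - -4900}{O + \frac{1}{47790 - 21574}} = \frac{-11128 - -4900}{34370 + \frac{1}{47790 - 21574}} = \frac{-11128 + 4900}{34370 + \frac{1}{26216}} = - \frac{6228}{34370 + \frac{1}{26216}} = - \frac{6228}{\frac{901043921}{26216}} = \left(-6228\right) \frac{26216}{901043921} = - \frac{163273248}{901043921}$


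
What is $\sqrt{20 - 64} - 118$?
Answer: $-118 + 2 i \sqrt{11} \approx -118.0 + 6.6332 i$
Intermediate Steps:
$\sqrt{20 - 64} - 118 = \sqrt{-44} - 118 = 2 i \sqrt{11} - 118 = -118 + 2 i \sqrt{11}$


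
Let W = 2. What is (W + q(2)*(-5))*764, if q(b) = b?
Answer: -6112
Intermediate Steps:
(W + q(2)*(-5))*764 = (2 + 2*(-5))*764 = (2 - 10)*764 = -8*764 = -6112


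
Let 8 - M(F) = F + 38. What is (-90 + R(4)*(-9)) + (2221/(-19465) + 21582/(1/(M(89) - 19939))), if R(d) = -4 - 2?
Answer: -8426238733501/19465 ≈ -4.3289e+8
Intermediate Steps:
R(d) = -6
M(F) = -30 - F (M(F) = 8 - (F + 38) = 8 - (38 + F) = 8 + (-38 - F) = -30 - F)
(-90 + R(4)*(-9)) + (2221/(-19465) + 21582/(1/(M(89) - 19939))) = (-90 - 6*(-9)) + (2221/(-19465) + 21582/(1/((-30 - 1*89) - 19939))) = (-90 + 54) + (2221*(-1/19465) + 21582/(1/((-30 - 89) - 19939))) = -36 + (-2221/19465 + 21582/(1/(-119 - 19939))) = -36 + (-2221/19465 + 21582/(1/(-20058))) = -36 + (-2221/19465 + 21582/(-1/20058)) = -36 + (-2221/19465 + 21582*(-20058)) = -36 + (-2221/19465 - 432891756) = -36 - 8426238032761/19465 = -8426238733501/19465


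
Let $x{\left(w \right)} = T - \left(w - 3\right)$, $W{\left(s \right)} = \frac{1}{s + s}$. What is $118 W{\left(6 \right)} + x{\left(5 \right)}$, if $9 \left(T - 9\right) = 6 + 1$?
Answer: $\frac{317}{18} \approx 17.611$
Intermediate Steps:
$T = \frac{88}{9}$ ($T = 9 + \frac{6 + 1}{9} = 9 + \frac{1}{9} \cdot 7 = 9 + \frac{7}{9} = \frac{88}{9} \approx 9.7778$)
$W{\left(s \right)} = \frac{1}{2 s}$
$x{\left(w \right)} = \frac{115}{9} - w$ ($x{\left(w \right)} = \frac{88}{9} - \left(w - 3\right) = \frac{88}{9} - \left(-3 + w\right) = \frac{115}{9} - w$)
$118 W{\left(6 \right)} + x{\left(5 \right)} = 118 \frac{1}{2 \cdot 6} + \left(\frac{115}{9} - 5\right) = 118 \cdot \frac{1}{2} \cdot \frac{1}{6} + \left(\frac{115}{9} - 5\right) = 118 \cdot \frac{1}{12} + \frac{70}{9} = \frac{59}{6} + \frac{70}{9} = \frac{317}{18}$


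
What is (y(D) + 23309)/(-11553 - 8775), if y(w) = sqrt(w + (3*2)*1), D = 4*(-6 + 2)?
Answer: -2119/1848 - I*sqrt(10)/20328 ≈ -1.1466 - 0.00015556*I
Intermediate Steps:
D = -16 (D = 4*(-4) = -16)
y(w) = sqrt(6 + w) (y(w) = sqrt(w + 6*1) = sqrt(w + 6) = sqrt(6 + w))
(y(D) + 23309)/(-11553 - 8775) = (sqrt(6 - 16) + 23309)/(-11553 - 8775) = (sqrt(-10) + 23309)/(-20328) = (I*sqrt(10) + 23309)*(-1/20328) = (23309 + I*sqrt(10))*(-1/20328) = -2119/1848 - I*sqrt(10)/20328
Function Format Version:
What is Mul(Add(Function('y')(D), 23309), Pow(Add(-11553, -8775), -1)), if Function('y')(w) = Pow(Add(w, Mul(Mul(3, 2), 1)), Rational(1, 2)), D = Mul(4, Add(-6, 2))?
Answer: Add(Rational(-2119, 1848), Mul(Rational(-1, 20328), I, Pow(10, Rational(1, 2)))) ≈ Add(-1.1466, Mul(-0.00015556, I))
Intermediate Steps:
D = -16 (D = Mul(4, -4) = -16)
Function('y')(w) = Pow(Add(6, w), Rational(1, 2)) (Function('y')(w) = Pow(Add(w, Mul(6, 1)), Rational(1, 2)) = Pow(Add(w, 6), Rational(1, 2)) = Pow(Add(6, w), Rational(1, 2)))
Mul(Add(Function('y')(D), 23309), Pow(Add(-11553, -8775), -1)) = Mul(Add(Pow(Add(6, -16), Rational(1, 2)), 23309), Pow(Add(-11553, -8775), -1)) = Mul(Add(Pow(-10, Rational(1, 2)), 23309), Pow(-20328, -1)) = Mul(Add(Mul(I, Pow(10, Rational(1, 2))), 23309), Rational(-1, 20328)) = Mul(Add(23309, Mul(I, Pow(10, Rational(1, 2)))), Rational(-1, 20328)) = Add(Rational(-2119, 1848), Mul(Rational(-1, 20328), I, Pow(10, Rational(1, 2))))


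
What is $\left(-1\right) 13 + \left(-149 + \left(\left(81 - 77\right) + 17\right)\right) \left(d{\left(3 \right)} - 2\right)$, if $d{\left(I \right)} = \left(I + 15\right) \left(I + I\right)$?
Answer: $-13581$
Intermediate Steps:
$d{\left(I \right)} = 2 I \left(15 + I\right)$ ($d{\left(I \right)} = \left(15 + I\right) 2 I = 2 I \left(15 + I\right)$)
$\left(-1\right) 13 + \left(-149 + \left(\left(81 - 77\right) + 17\right)\right) \left(d{\left(3 \right)} - 2\right) = \left(-1\right) 13 + \left(-149 + \left(\left(81 - 77\right) + 17\right)\right) \left(2 \cdot 3 \left(15 + 3\right) - 2\right) = -13 + \left(-149 + \left(4 + 17\right)\right) \left(2 \cdot 3 \cdot 18 - 2\right) = -13 + \left(-149 + 21\right) \left(108 - 2\right) = -13 - 13568 = -13581$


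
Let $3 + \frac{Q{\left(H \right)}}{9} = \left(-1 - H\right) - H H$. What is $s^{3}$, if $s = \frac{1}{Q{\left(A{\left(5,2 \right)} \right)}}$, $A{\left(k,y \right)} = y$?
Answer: $- \frac{1}{729000} \approx -1.3717 \cdot 10^{-6}$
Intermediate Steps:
$Q{\left(H \right)} = -36 - 9 H - 9 H^{2}$ ($Q{\left(H \right)} = -27 + 9 \left(\left(-1 - H\right) - H H\right) = -27 + 9 \left(\left(-1 - H\right) - H^{2}\right) = -27 + 9 \left(-1 - H - H^{2}\right) = -27 - \left(9 + 9 H + 9 H^{2}\right) = -36 - 9 H - 9 H^{2}$)
$s = - \frac{1}{90}$ ($s = \frac{1}{-36 - 18 - 9 \cdot 2^{2}} = \frac{1}{-36 - 18 - 36} = \frac{1}{-90} = - \frac{1}{90} \approx -0.011111$)
$s^{3} = \left(- \frac{1}{90}\right)^{3} = - \frac{1}{729000}$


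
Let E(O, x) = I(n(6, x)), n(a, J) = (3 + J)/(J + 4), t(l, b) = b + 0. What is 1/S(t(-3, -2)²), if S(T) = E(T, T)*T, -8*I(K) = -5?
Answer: ⅖ ≈ 0.40000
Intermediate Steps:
t(l, b) = b
n(a, J) = (3 + J)/(4 + J)
I(K) = 5/8 (I(K) = -⅛*(-5) = 5/8)
E(O, x) = 5/8
S(T) = 5*T/8
1/S(t(-3, -2)²) = 1/((5/8)*(-2)²) = 1/((5/8)*4) = 1/(5/2) = ⅖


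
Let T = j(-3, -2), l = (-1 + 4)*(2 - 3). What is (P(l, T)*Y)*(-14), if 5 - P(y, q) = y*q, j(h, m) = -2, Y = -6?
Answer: -84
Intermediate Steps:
l = -3 (l = 3*(-1) = -3)
T = -2
P(y, q) = 5 - q*y (P(y, q) = 5 - y*q = 5 - q*y)
(P(l, T)*Y)*(-14) = ((5 - 1*(-2)*(-3))*(-6))*(-14) = ((5 - 6)*(-6))*(-14) = -1*(-6)*(-14) = 6*(-14) = -84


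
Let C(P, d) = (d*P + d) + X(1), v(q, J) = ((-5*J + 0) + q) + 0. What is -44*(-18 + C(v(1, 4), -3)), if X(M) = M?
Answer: -1628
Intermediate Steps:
v(q, J) = q - 5*J (v(q, J) = (-5*J + q) + 0 = (q - 5*J) + 0 = q - 5*J)
C(P, d) = 1 + d + P*d (C(P, d) = (d*P + d) + 1 = (P*d + d) + 1 = (d + P*d) + 1 = 1 + d + P*d)
-44*(-18 + C(v(1, 4), -3)) = -44*(-18 + (1 - 3 + (1 - 5*4)*(-3))) = -44*(-18 + (1 - 3 + (1 - 20)*(-3))) = -44*(-18 + (1 - 3 - 19*(-3))) = -44*(-18 + (1 - 3 + 57)) = -44*(-18 + 55) = -44*37 = -1628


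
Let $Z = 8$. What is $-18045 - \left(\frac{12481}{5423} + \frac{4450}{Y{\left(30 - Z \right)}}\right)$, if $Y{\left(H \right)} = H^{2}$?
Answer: $- \frac{2154248277}{119306} \approx -18057.0$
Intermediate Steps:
$-18045 - \left(\frac{12481}{5423} + \frac{4450}{Y{\left(30 - Z \right)}}\right) = -18045 - \left(\frac{12481}{5423} + \frac{4450}{\left(30 - 8\right)^{2}}\right) = -18045 - \left(12481 \cdot \frac{1}{5423} + \frac{4450}{\left(30 - 8\right)^{2}}\right) = -18045 - \left(\frac{12481}{5423} + \frac{4450}{22^{2}}\right) = -18045 - \left(\frac{12481}{5423} + \frac{4450}{484}\right) = -18045 - \left(\frac{12481}{5423} + 4450 \cdot \frac{1}{484}\right) = -18045 - \left(\frac{12481}{5423} + \frac{2225}{242}\right) = -18045 - \frac{1371507}{119306} = - \frac{2154248277}{119306}$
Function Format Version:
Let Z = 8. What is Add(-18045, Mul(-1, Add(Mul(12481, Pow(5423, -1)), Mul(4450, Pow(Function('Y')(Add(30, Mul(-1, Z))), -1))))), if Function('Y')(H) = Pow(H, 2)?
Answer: Rational(-2154248277, 119306) ≈ -18057.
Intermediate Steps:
Add(-18045, Mul(-1, Add(Mul(12481, Pow(5423, -1)), Mul(4450, Pow(Function('Y')(Add(30, Mul(-1, Z))), -1))))) = Add(-18045, Mul(-1, Add(Mul(12481, Pow(5423, -1)), Mul(4450, Pow(Pow(Add(30, Mul(-1, 8)), 2), -1))))) = Add(-18045, Mul(-1, Add(Mul(12481, Rational(1, 5423)), Mul(4450, Pow(Pow(Add(30, -8), 2), -1))))) = Add(-18045, Mul(-1, Add(Rational(12481, 5423), Mul(4450, Pow(Pow(22, 2), -1))))) = Add(-18045, Mul(-1, Add(Rational(12481, 5423), Mul(4450, Pow(484, -1))))) = Add(-18045, Mul(-1, Add(Rational(12481, 5423), Mul(4450, Rational(1, 484))))) = Add(-18045, Mul(-1, Add(Rational(12481, 5423), Rational(2225, 242)))) = Add(-18045, Mul(-1, Rational(1371507, 119306))) = Add(-18045, Rational(-1371507, 119306)) = Rational(-2154248277, 119306)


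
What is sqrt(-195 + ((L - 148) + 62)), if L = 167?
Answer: I*sqrt(114) ≈ 10.677*I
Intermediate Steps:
sqrt(-195 + ((L - 148) + 62)) = sqrt(-195 + ((167 - 148) + 62)) = sqrt(-195 + (19 + 62)) = sqrt(-195 + 81) = sqrt(-114) = I*sqrt(114)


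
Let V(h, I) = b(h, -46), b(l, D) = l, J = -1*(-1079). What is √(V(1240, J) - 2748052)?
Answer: 2*I*√686703 ≈ 1657.4*I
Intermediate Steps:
J = 1079
V(h, I) = h
√(V(1240, J) - 2748052) = √(1240 - 2748052) = √(-2746812) = 2*I*√686703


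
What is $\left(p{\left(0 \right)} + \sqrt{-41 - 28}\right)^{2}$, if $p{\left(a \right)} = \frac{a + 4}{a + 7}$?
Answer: $- \frac{3365}{49} + \frac{8 i \sqrt{69}}{7} \approx -68.673 + 9.4933 i$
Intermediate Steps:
$p{\left(a \right)} = \frac{4 + a}{7 + a}$
$\left(p{\left(0 \right)} + \sqrt{-41 - 28}\right)^{2} = \left(\frac{4 + 0}{7 + 0} + \sqrt{-41 - 28}\right)^{2} = \left(\frac{1}{7} \cdot 4 + \sqrt{-69}\right)^{2} = \left(\frac{1}{7} \cdot 4 + i \sqrt{69}\right)^{2} = \left(\frac{4}{7} + i \sqrt{69}\right)^{2}$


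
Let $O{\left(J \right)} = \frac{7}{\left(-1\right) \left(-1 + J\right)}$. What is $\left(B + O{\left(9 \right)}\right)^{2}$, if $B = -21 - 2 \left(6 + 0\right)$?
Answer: $\frac{73441}{64} \approx 1147.5$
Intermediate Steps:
$O{\left(J \right)} = \frac{7}{1 - J}$
$B = -33$ ($B = -21 - 2 \cdot 6 = -21 - 12 = -33$)
$\left(B + O{\left(9 \right)}\right)^{2} = \left(-33 - \frac{7}{-1 + 9}\right)^{2} = \left(-33 - \frac{7}{8}\right)^{2} = \left(- \frac{271}{8}\right)^{2} = \frac{73441}{64}$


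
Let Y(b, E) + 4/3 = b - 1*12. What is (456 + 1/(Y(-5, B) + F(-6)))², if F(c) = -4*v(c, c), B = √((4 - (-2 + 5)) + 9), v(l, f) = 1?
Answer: 933241401/4489 ≈ 2.0790e+5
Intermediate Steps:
B = √10 (B = √((4 - 1*3) + 9) = √((4 - 3) + 9) = √(1 + 9) = √10 ≈ 3.1623)
Y(b, E) = -40/3 + b (Y(b, E) = -4/3 + (b - 1*12) = -4/3 + (b - 12) = -4/3 + (-12 + b) = -40/3 + b)
F(c) = -4 (F(c) = -4*1 = -4)
(456 + 1/(Y(-5, B) + F(-6)))² = (456 + 1/((-40/3 - 5) - 4))² = (456 + 1/(-55/3 - 4))² = (456 + 1/(-67/3))² = (456 - 3/67)² = (30549/67)² = 933241401/4489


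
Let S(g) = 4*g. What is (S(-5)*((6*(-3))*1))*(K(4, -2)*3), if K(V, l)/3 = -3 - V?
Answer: -22680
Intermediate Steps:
K(V, l) = -9 - 3*V (K(V, l) = 3*(-3 - V) = -9 - 3*V)
(S(-5)*((6*(-3))*1))*(K(4, -2)*3) = ((4*(-5))*((6*(-3))*1))*((-9 - 3*4)*3) = (-(-360))*((-9 - 12)*3) = (-20*(-18))*(-21*3) = 360*(-63) = -22680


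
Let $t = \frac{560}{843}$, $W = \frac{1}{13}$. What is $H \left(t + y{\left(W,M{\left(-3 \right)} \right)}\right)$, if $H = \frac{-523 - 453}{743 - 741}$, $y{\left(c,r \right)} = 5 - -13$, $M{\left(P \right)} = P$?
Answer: $- \frac{7678192}{843} \approx -9108.2$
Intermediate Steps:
$W = \frac{1}{13} \approx 0.076923$
$y{\left(c,r \right)} = 18$ ($y{\left(c,r \right)} = 5 + 13 = 18$)
$t = \frac{560}{843}$ ($t = 560 \cdot \frac{1}{843} = \frac{560}{843} \approx 0.66429$)
$H = -488$ ($H = - \frac{976}{2} = \left(-976\right) \frac{1}{2} = -488$)
$H \left(t + y{\left(W,M{\left(-3 \right)} \right)}\right) = - 488 \left(\frac{560}{843} + 18\right) = \left(-488\right) \frac{15734}{843} = - \frac{7678192}{843}$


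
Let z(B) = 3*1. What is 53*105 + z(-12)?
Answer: 5568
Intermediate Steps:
z(B) = 3
53*105 + z(-12) = 53*105 + 3 = 5565 + 3 = 5568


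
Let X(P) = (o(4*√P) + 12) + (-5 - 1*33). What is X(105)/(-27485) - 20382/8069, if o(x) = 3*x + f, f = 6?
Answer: -112007578/44355293 - 12*√105/27485 ≈ -2.5297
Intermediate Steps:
o(x) = 6 + 3*x (o(x) = 3*x + 6 = 6 + 3*x)
X(P) = -20 + 12*√P (X(P) = ((6 + 3*(4*√P)) + 12) + (-5 - 1*33) = ((6 + 12*√P) + 12) + (-5 - 33) = (18 + 12*√P) - 38 = -20 + 12*√P)
X(105)/(-27485) - 20382/8069 = (-20 + 12*√105)/(-27485) - 20382/8069 = (-20 + 12*√105)*(-1/27485) - 20382*1/8069 = (4/5497 - 12*√105/27485) - 20382/8069 = -112007578/44355293 - 12*√105/27485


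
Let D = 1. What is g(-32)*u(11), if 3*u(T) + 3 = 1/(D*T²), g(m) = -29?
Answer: 10498/363 ≈ 28.920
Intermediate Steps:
u(T) = -1 + 1/(3*T²) (u(T) = -1 + 1/(3*((1*T²))) = -1 + 1/(3*(T²)) = -1 + 1/(3*T²))
g(-32)*u(11) = -29*(-1 + (⅓)/11²) = -29*(-1 + (⅓)*(1/121)) = -29*(-1 + 1/363) = -29*(-362/363) = 10498/363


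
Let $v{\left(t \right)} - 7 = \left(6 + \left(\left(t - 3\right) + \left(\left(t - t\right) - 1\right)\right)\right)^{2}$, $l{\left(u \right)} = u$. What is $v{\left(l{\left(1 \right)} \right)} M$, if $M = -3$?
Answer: $-48$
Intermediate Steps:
$v{\left(t \right)} = 7 + \left(2 + t\right)^{2}$ ($v{\left(t \right)} = 7 + \left(6 + \left(\left(t - 3\right) + \left(\left(t - t\right) - 1\right)\right)\right)^{2} = 7 + \left(6 + \left(\left(-3 + t\right) + \left(0 - 1\right)\right)\right)^{2} = 7 + \left(6 + \left(\left(-3 + t\right) - 1\right)\right)^{2} = 7 + \left(6 + \left(-4 + t\right)\right)^{2} = 7 + \left(2 + t\right)^{2}$)
$v{\left(l{\left(1 \right)} \right)} M = \left(7 + \left(2 + 1\right)^{2}\right) \left(-3\right) = \left(7 + 3^{2}\right) \left(-3\right) = \left(7 + 9\right) \left(-3\right) = 16 \left(-3\right) = -48$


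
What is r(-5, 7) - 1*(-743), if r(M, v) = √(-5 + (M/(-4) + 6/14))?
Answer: 743 + I*√651/14 ≈ 743.0 + 1.8225*I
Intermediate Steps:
r(M, v) = √(-32/7 - M/4) (r(M, v) = √(-5 + (M*(-¼) + 6*(1/14))) = √(-5 + (-M/4 + 3/7)) = √(-5 + (3/7 - M/4)) = √(-32/7 - M/4))
r(-5, 7) - 1*(-743) = √(-896 - 49*(-5))/14 - 1*(-743) = √(-896 + 245)/14 + 743 = √(-651)/14 + 743 = (I*√651)/14 + 743 = I*√651/14 + 743 = 743 + I*√651/14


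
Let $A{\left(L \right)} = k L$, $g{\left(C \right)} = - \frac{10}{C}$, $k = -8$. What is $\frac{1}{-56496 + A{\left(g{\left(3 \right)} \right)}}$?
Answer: $- \frac{3}{169408} \approx -1.7709 \cdot 10^{-5}$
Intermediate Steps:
$A{\left(L \right)} = - 8 L$
$\frac{1}{-56496 + A{\left(g{\left(3 \right)} \right)}} = \frac{1}{-56496 - 8 \left(- \frac{10}{3}\right)} = \frac{1}{-56496 - 8 \left(\left(-10\right) \frac{1}{3}\right)} = \frac{1}{-56496 - - \frac{80}{3}} = \frac{1}{-56496 + \frac{80}{3}} = \frac{1}{- \frac{169408}{3}} = - \frac{3}{169408}$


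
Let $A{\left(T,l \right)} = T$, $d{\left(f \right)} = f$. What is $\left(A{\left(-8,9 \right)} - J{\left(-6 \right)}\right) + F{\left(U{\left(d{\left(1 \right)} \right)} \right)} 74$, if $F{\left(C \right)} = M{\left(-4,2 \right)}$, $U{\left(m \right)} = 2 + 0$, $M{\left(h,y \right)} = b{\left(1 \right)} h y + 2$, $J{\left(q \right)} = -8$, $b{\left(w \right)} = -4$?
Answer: $2516$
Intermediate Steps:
$M{\left(h,y \right)} = 2 - 4 h y$ ($M{\left(h,y \right)} = - 4 h y + 2 = 2 - 4 h y$)
$U{\left(m \right)} = 2$
$F{\left(C \right)} = 34$ ($F{\left(C \right)} = 2 - \left(-16\right) 2 = 2 + 32 = 34$)
$\left(A{\left(-8,9 \right)} - J{\left(-6 \right)}\right) + F{\left(U{\left(d{\left(1 \right)} \right)} \right)} 74 = \left(-8 - -8\right) + 34 \cdot 74 = \left(-8 + 8\right) + 2516 = 0 + 2516 = 2516$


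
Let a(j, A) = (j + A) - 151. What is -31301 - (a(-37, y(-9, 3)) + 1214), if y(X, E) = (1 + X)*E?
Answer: -32303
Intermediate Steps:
y(X, E) = E*(1 + X)
a(j, A) = -151 + A + j (a(j, A) = (A + j) - 151 = -151 + A + j)
-31301 - (a(-37, y(-9, 3)) + 1214) = -31301 - ((-151 + 3*(1 - 9) - 37) + 1214) = -31301 - ((-151 + 3*(-8) - 37) + 1214) = -31301 - ((-151 - 24 - 37) + 1214) = -31301 - (-212 + 1214) = -31301 - 1*1002 = -31301 - 1002 = -32303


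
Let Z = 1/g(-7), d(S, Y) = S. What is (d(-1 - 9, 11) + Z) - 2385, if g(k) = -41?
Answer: -98196/41 ≈ -2395.0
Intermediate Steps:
Z = -1/41 (Z = 1/(-41) = -1/41 ≈ -0.024390)
(d(-1 - 9, 11) + Z) - 2385 = ((-1 - 9) - 1/41) - 2385 = (-10 - 1/41) - 2385 = -411/41 - 2385 = -98196/41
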